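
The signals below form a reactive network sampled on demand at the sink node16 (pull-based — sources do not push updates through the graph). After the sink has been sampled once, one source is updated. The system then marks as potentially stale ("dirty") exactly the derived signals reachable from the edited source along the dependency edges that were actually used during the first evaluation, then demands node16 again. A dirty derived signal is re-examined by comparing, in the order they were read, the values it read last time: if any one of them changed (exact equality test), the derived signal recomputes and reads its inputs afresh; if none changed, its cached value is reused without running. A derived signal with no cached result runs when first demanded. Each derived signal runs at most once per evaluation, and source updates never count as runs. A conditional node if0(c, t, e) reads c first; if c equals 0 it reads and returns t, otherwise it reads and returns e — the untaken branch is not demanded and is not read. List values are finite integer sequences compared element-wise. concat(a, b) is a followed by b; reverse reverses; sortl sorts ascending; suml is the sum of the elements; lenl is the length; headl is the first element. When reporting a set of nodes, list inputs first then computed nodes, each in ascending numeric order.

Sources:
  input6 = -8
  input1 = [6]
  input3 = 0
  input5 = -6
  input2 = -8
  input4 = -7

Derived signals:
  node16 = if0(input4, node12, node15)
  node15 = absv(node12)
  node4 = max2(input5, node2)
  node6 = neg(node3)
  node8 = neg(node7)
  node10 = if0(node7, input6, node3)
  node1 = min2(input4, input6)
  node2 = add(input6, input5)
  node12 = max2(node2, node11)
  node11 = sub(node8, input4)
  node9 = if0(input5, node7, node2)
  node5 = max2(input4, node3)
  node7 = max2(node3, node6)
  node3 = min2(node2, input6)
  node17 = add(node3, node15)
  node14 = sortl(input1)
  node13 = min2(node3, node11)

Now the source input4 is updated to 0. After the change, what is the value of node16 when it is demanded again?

node16 now evaluates to -14.
The important point: the flipped condition redirects demand; node15 is left stale, never re-checked.

Initial pass — values computed on the first demand:
  node2 = add(-8, -6) = -14
  node3 = min2(-14, -8) = -14
  node6 = neg(-14) = 14
  node7 = max2(-14, 14) = 14
  node8 = neg(14) = -14
  node11 = sub(-14, -7) = -7
  node12 = max2(-14, -7) = -7
  node15 = absv(-7) = 7
  node16 = if0(input4=-7 -> else branch node15) = 7

Second demand — change propagation:
  node11: re-runs because input4 -7->0; new result -14.
  node12: re-runs because node11 -7->-14; new result -14.
  node15: dirty yet unreached — the second evaluation never asks for it.
  node16: re-runs because input4 -7->0; new result -14.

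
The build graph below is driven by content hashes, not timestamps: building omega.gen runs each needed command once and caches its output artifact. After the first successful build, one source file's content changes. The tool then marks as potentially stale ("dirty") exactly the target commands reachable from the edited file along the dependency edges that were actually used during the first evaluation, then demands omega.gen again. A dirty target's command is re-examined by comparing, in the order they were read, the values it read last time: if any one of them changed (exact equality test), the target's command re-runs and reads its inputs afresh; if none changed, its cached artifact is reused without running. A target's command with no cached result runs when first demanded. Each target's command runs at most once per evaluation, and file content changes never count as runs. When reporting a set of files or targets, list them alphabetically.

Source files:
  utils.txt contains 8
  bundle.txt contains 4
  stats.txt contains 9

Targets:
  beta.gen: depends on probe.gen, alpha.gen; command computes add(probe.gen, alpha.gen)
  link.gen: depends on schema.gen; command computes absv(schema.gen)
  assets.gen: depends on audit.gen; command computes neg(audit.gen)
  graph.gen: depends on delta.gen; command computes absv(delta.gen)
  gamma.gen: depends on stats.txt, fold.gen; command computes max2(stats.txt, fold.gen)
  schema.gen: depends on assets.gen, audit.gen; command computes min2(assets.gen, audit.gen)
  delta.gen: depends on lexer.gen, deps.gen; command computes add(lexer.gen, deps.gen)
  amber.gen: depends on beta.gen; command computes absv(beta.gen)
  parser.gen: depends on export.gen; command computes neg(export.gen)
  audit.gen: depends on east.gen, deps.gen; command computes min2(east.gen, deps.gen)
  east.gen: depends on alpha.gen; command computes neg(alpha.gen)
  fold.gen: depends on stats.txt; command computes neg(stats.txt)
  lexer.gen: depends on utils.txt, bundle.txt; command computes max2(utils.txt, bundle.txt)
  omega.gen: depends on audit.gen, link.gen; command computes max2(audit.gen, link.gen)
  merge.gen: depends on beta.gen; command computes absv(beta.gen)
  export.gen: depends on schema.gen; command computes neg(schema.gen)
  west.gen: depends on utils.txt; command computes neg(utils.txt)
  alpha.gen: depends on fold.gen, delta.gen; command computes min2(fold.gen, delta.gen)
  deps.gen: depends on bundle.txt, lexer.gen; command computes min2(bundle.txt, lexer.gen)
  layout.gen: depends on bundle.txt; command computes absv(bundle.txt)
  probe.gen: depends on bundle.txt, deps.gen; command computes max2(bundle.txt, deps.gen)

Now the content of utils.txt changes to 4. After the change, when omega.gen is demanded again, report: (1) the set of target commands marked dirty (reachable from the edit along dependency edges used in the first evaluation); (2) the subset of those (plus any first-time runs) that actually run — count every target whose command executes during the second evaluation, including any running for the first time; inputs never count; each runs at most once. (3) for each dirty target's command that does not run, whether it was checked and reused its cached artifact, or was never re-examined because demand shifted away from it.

Dirty set: alpha.gen, assets.gen, audit.gen, delta.gen, deps.gen, east.gen, lexer.gen, link.gen, omega.gen, schema.gen.
Run set: alpha.gen, delta.gen, deps.gen, lexer.gen (4 run).
Re-examined without running (cache reused): assets.gen, audit.gen, east.gen, link.gen, omega.gen, schema.gen.
The important point: at east.gen every value read last time is unchanged, so the dirty flag clears without a run.

Initial pass — values computed on the first demand:
  fold.gen = neg(9) = -9
  lexer.gen = max2(8, 4) = 8
  deps.gen = min2(4, 8) = 4
  delta.gen = add(8, 4) = 12
  alpha.gen = min2(-9, 12) = -9
  east.gen = neg(-9) = 9
  audit.gen = min2(9, 4) = 4
  assets.gen = neg(4) = -4
  schema.gen = min2(-4, 4) = -4
  link.gen = absv(-4) = 4
  omega.gen = max2(4, 4) = 4

Second demand — change propagation:
  lexer.gen: re-runs because utils.txt 8->4; new result 4.
  deps.gen: re-runs because lexer.gen 8->4; new result 4 (unchanged).
  delta.gen: re-runs because lexer.gen 8->4; new result 8.
  alpha.gen: re-runs because delta.gen 12->8; new result -9 (unchanged).
  east.gen: re-examined; everything it read last time is the same (alpha.gen unchanged) — cache 9 kept, no run.
  audit.gen: re-examined; everything it read last time is the same (east.gen unchanged, deps.gen unchanged) — cache 4 kept, no run.
  assets.gen: re-examined; everything it read last time is the same (audit.gen unchanged) — cache -4 kept, no run.
  schema.gen: re-examined; everything it read last time is the same (assets.gen unchanged, audit.gen unchanged) — cache -4 kept, no run.
  link.gen: re-examined; everything it read last time is the same (schema.gen unchanged) — cache 4 kept, no run.
  omega.gen: re-examined; everything it read last time is the same (audit.gen unchanged, link.gen unchanged) — cache 4 kept, no run.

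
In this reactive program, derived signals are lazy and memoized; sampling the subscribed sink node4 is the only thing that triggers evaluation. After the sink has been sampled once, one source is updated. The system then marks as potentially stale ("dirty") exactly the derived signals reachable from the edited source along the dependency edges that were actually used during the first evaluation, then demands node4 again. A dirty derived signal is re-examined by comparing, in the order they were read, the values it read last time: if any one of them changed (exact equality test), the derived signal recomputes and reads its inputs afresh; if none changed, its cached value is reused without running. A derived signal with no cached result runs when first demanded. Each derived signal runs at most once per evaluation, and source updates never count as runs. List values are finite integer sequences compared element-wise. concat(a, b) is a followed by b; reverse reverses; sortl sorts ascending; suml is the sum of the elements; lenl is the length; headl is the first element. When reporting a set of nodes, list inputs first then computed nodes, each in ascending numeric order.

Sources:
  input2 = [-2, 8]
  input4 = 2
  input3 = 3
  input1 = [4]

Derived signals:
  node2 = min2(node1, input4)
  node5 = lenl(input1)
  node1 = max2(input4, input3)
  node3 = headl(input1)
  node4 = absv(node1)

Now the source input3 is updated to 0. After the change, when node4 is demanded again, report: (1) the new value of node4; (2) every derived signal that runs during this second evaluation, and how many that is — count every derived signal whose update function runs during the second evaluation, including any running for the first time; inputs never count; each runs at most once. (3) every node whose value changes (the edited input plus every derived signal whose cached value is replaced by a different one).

First demand of the output computes:
  node1 = max2(2, 3) = 3
  node4 = absv(3) = 3

After the edit, cleaning proceeds:
  node1: a read changed (input3 3->0) — executes, giving 2.
  node4: a read changed (node1 3->2) — executes, giving 2.

Demanding node4 again yields 2.
2 derived signals run: node1, node4.
The nodes whose values change: input3, node1, node4.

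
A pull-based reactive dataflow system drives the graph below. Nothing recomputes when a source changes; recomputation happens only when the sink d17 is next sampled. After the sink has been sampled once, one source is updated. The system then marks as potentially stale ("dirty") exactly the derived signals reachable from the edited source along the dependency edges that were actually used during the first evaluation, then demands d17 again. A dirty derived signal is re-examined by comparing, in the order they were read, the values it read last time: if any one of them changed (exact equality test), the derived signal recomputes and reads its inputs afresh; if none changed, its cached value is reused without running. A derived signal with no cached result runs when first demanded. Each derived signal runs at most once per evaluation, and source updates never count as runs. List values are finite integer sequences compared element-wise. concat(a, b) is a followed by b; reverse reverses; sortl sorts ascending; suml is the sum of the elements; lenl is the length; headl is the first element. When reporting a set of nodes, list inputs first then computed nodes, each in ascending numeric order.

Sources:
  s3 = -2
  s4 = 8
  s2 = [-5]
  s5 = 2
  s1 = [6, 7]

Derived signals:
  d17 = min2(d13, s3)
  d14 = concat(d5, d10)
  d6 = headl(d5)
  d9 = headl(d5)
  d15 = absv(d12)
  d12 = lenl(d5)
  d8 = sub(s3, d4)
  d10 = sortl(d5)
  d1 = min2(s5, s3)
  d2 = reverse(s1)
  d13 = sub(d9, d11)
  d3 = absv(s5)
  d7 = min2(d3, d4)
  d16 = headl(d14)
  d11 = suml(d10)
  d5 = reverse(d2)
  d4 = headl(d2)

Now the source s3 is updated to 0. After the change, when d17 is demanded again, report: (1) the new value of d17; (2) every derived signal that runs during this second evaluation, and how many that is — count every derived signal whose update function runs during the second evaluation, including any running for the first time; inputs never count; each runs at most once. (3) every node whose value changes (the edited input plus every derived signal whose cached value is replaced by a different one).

New value of d17: -7.
Derived signals that run: d17 — 1 in total.
Values that change: s3.

First evaluation (everything demanded from the output):
  d2 = reverse([6, 7]) = [7, 6]
  d5 = reverse([7, 6]) = [6, 7]
  d9 = headl([6, 7]) = 6
  d10 = sortl([6, 7]) = [6, 7]
  d11 = suml([6, 7]) = 13
  d13 = sub(6, 13) = -7
  d17 = min2(-7, -2) = -7

Propagation after the edit:
  d17: runs — s3 -2->0; result -7 (same value as before).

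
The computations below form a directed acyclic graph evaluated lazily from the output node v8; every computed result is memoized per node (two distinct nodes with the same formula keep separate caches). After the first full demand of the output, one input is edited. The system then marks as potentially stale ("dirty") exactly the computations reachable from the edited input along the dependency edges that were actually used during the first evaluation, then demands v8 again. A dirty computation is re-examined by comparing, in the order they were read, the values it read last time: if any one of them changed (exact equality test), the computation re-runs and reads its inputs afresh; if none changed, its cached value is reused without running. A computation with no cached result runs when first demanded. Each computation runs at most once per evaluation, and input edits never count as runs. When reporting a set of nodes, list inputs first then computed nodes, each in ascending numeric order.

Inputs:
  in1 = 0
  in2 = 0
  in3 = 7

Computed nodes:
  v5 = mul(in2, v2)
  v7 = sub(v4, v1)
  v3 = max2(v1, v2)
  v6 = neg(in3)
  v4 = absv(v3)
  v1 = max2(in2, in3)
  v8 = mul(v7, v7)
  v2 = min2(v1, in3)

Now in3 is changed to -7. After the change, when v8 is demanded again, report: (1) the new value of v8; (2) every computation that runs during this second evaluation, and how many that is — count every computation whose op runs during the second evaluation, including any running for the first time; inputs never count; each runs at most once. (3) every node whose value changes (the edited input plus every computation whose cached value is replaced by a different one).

Demanding v8 again yields 0.
5 computations run: v1, v2, v3, v4, v7.
The nodes whose values change: in3, v1, v2, v3, v4.
Note the absorption at v7: it re-runs yet its value is the same, leaving the output's value untouched.

First demand of the output computes:
  v1 = max2(0, 7) = 7
  v2 = min2(7, 7) = 7
  v3 = max2(7, 7) = 7
  v4 = absv(7) = 7
  v7 = sub(7, 7) = 0
  v8 = mul(0, 0) = 0

After the edit, cleaning proceeds:
  v1: a read changed (in3 7->-7) — executes, giving 0.
  v2: a read changed (v1 7->0; in3 7->-7) — executes, giving -7.
  v3: a read changed (v1 7->0; v2 7->-7) — executes, giving 0.
  v4: a read changed (v3 7->0) — executes, giving 0.
  v7: a read changed (v4 7->0; v1 7->0) — executes, giving 0 — identical to its old value.
  v8: dirty, but its reads are unchanged (v7 unchanged, v7 unchanged); cached 0 stands.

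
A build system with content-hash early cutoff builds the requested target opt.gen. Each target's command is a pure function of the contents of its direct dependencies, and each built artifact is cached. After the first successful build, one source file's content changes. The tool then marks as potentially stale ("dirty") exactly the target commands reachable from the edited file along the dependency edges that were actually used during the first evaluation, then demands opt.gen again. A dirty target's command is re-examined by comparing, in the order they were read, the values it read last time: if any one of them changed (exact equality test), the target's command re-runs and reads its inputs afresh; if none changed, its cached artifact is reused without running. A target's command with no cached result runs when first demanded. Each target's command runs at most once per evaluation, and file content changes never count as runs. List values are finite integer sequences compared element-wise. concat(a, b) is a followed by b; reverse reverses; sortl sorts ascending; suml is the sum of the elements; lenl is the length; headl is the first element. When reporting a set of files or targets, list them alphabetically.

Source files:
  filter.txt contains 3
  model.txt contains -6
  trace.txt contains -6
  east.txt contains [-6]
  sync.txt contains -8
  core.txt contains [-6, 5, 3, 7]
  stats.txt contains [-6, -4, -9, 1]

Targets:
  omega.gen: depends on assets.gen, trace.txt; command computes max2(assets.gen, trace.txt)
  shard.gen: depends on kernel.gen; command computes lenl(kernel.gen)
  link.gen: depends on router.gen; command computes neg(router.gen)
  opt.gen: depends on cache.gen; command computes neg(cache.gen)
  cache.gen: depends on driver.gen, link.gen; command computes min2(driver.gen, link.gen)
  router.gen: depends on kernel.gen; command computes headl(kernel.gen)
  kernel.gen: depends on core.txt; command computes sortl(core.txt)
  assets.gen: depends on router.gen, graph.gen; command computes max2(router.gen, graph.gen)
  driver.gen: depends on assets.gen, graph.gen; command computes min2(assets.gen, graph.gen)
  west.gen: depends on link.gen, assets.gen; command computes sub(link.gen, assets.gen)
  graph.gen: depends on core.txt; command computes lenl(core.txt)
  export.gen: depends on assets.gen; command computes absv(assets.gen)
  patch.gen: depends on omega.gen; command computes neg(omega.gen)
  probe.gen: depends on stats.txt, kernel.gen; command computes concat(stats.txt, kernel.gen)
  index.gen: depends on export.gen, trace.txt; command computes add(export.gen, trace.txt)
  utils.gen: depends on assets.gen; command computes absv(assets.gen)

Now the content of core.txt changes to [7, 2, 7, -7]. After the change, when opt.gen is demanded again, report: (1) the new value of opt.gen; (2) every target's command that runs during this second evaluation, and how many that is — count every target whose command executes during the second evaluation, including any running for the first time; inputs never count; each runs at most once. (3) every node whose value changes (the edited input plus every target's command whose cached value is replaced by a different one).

New value of opt.gen: -4.
Target commands that run: assets.gen, cache.gen, graph.gen, kernel.gen, link.gen, router.gen — 6 in total.
Values that change: core.txt, kernel.gen, link.gen, router.gen.
Key observation: the cutoff stops propagation at driver.gen — its inputs' values are unchanged, so it reuses its cache.

First evaluation (everything demanded from the output):
  graph.gen = lenl([-6, 5, 3, 7]) = 4
  kernel.gen = sortl([-6, 5, 3, 7]) = [-6, 3, 5, 7]
  router.gen = headl([-6, 3, 5, 7]) = -6
  assets.gen = max2(-6, 4) = 4
  driver.gen = min2(4, 4) = 4
  link.gen = neg(-6) = 6
  cache.gen = min2(4, 6) = 4
  opt.gen = neg(4) = -4

Propagation after the edit:
  graph.gen: runs — core.txt [-6, 5, 3, 7]->[7, 2, 7, -7]; result 4 (same value as before).
  kernel.gen: runs — core.txt [-6, 5, 3, 7]->[7, 2, 7, -7]; result [-7, 2, 7, 7].
  router.gen: runs — kernel.gen [-6, 3, 5, 7]->[-7, 2, 7, 7]; result -7.
  assets.gen: runs — router.gen -6->-7; result 4 (same value as before).
  driver.gen: checked — values it read are unchanged (assets.gen unchanged, graph.gen unchanged); reused cached 4 without running.
  link.gen: runs — router.gen -6->-7; result 7.
  cache.gen: runs — link.gen 6->7; result 4 (same value as before).
  opt.gen: checked — values it read are unchanged (cache.gen unchanged); reused cached -4 without running.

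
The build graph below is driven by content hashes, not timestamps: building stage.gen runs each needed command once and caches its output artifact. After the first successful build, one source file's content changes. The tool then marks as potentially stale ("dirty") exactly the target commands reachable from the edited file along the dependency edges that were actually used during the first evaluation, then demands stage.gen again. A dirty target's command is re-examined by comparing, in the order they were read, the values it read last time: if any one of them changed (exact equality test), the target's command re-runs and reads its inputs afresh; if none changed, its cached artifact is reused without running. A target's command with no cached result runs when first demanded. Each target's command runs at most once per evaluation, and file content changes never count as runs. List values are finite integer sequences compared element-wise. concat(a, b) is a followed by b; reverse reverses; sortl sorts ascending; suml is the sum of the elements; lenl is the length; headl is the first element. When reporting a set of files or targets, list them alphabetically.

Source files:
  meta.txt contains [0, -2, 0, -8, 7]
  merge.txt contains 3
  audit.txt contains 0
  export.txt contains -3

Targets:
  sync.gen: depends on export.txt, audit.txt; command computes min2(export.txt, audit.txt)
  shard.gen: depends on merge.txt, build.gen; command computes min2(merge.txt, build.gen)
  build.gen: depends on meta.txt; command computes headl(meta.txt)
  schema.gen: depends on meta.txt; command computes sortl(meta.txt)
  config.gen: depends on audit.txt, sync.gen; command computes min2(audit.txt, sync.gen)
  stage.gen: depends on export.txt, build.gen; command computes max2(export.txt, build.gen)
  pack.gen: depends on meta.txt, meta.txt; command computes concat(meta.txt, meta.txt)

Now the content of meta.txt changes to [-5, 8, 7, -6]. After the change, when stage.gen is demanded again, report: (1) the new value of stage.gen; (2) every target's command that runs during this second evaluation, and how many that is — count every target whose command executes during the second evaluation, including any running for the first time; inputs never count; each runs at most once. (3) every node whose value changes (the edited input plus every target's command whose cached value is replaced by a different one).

stage.gen now evaluates to -3.
Run set: build.gen, stage.gen (2 run).
Changed values: build.gen, meta.txt, stage.gen.

Initial pass — values computed on the first demand:
  build.gen = headl([0, -2, 0, -8, 7]) = 0
  stage.gen = max2(-3, 0) = 0

Second demand — change propagation:
  build.gen: re-runs because meta.txt [0, -2, 0, -8, 7]->[-5, 8, 7, -6]; new result -5.
  stage.gen: re-runs because build.gen 0->-5; new result -3.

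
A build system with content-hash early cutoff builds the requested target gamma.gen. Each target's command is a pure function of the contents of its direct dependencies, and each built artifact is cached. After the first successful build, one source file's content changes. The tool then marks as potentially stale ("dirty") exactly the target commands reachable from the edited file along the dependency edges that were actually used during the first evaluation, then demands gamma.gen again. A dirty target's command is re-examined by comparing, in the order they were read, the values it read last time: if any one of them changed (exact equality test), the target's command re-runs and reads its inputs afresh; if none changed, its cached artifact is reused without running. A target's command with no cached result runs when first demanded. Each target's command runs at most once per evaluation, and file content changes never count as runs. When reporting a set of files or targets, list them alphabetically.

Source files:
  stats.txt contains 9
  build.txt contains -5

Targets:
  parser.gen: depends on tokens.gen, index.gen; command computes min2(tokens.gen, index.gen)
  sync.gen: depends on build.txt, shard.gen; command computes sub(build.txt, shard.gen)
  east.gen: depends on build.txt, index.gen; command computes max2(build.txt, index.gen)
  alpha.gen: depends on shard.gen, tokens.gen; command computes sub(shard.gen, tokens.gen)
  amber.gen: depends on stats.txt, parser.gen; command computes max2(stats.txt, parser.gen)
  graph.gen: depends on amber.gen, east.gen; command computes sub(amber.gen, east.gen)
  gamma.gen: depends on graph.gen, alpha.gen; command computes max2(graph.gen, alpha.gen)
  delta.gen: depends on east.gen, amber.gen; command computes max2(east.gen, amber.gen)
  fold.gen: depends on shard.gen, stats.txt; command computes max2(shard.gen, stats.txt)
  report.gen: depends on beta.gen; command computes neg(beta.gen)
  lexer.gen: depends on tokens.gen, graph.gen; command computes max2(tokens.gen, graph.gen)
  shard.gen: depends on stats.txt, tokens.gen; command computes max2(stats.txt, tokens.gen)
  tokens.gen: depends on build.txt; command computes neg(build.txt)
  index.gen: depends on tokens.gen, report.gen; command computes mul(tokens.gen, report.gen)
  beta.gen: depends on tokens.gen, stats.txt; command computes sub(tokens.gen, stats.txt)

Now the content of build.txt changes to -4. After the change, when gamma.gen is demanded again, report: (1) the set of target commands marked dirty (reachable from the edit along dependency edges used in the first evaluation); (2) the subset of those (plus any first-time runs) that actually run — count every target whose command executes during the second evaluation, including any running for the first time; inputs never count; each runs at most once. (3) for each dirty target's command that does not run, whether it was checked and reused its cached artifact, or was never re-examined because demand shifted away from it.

Marked dirty: alpha.gen, amber.gen, beta.gen, east.gen, gamma.gen, graph.gen, index.gen, parser.gen, report.gen, shard.gen, tokens.gen.
Target commands that run: alpha.gen, amber.gen, beta.gen, east.gen, gamma.gen, index.gen, parser.gen, report.gen, shard.gen, tokens.gen — 10 in total.
Checked but reused from cache: graph.gen.
Key observation: the cutoff stops propagation at graph.gen — its inputs' values are unchanged, so it reuses its cache.

First evaluation (everything demanded from the output):
  tokens.gen = neg(-5) = 5
  beta.gen = sub(5, 9) = -4
  report.gen = neg(-4) = 4
  index.gen = mul(5, 4) = 20
  east.gen = max2(-5, 20) = 20
  parser.gen = min2(5, 20) = 5
  amber.gen = max2(9, 5) = 9
  graph.gen = sub(9, 20) = -11
  shard.gen = max2(9, 5) = 9
  alpha.gen = sub(9, 5) = 4
  gamma.gen = max2(-11, 4) = 4

Propagation after the edit:
  tokens.gen: runs — build.txt -5->-4; result 4.
  beta.gen: runs — tokens.gen 5->4; result -5.
  report.gen: runs — beta.gen -4->-5; result 5.
  index.gen: runs — tokens.gen 5->4; report.gen 4->5; result 20 (same value as before).
  east.gen: runs — build.txt -5->-4; result 20 (same value as before).
  parser.gen: runs — tokens.gen 5->4; result 4.
  amber.gen: runs — parser.gen 5->4; result 9 (same value as before).
  graph.gen: checked — values it read are unchanged (amber.gen unchanged, east.gen unchanged); reused cached -11 without running.
  shard.gen: runs — tokens.gen 5->4; result 9 (same value as before).
  alpha.gen: runs — tokens.gen 5->4; result 5.
  gamma.gen: runs — alpha.gen 4->5; result 5.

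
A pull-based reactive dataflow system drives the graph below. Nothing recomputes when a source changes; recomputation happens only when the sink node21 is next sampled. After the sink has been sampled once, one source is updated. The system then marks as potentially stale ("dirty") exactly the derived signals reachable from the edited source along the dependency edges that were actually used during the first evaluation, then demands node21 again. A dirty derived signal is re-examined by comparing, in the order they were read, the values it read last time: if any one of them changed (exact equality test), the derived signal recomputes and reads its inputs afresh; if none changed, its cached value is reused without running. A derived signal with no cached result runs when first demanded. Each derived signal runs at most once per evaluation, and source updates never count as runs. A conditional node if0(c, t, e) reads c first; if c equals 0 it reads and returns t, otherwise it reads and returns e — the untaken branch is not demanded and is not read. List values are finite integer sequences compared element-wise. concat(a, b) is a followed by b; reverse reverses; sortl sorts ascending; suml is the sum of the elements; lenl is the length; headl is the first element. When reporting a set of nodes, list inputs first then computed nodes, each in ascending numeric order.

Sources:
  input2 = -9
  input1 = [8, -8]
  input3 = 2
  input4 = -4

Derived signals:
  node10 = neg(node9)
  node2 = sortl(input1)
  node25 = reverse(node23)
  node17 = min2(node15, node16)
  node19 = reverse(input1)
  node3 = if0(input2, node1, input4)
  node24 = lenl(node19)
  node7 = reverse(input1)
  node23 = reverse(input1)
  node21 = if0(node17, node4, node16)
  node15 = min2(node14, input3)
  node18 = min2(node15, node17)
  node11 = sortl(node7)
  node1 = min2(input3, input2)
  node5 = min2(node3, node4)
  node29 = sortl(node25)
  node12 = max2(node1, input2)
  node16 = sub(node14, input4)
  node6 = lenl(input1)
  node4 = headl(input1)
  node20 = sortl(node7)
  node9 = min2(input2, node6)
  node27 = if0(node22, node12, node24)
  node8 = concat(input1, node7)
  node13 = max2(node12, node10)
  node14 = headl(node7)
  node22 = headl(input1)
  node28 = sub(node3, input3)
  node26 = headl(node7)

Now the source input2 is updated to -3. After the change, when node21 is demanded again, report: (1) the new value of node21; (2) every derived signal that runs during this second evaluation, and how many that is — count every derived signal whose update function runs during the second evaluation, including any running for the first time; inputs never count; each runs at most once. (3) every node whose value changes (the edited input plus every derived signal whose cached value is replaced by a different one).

New value of node21: -4.
Derived signals that run: none — 0 in total.
Values that change: input2.
Key observation: input2 is never demanded by the output, so the edit triggers no recomputation at all.

First evaluation (everything demanded from the output):
  node7 = reverse([8, -8]) = [-8, 8]
  node14 = headl([-8, 8]) = -8
  node15 = min2(-8, 2) = -8
  node16 = sub(-8, -4) = -4
  node17 = min2(-8, -4) = -8
  node21 = if0(node17=-8 -> else branch node16) = -4

Propagation after the edit:
  input2 feeds no computation that the output demands — nothing is marked dirty and nothing runs.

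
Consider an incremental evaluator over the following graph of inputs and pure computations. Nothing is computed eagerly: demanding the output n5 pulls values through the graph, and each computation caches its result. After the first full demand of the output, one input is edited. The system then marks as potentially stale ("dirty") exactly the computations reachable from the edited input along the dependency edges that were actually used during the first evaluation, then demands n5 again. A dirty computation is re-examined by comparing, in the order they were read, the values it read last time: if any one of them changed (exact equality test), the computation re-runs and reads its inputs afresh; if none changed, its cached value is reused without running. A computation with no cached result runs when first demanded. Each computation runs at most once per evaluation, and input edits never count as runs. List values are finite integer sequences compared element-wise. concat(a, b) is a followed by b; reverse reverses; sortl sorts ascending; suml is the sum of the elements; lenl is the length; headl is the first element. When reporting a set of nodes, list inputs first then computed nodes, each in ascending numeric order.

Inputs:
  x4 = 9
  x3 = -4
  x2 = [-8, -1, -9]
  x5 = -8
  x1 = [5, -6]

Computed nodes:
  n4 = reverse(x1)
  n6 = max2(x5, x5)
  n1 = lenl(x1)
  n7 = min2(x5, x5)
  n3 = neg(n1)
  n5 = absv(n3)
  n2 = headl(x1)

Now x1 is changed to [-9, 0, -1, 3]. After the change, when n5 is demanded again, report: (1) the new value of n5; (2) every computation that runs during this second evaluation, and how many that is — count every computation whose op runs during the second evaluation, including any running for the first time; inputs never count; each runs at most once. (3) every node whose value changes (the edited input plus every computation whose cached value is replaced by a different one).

Initial pass — values computed on the first demand:
  n1 = lenl([5, -6]) = 2
  n3 = neg(2) = -2
  n5 = absv(-2) = 2

Second demand — change propagation:
  n1: re-runs because x1 [5, -6]->[-9, 0, -1, 3]; new result 4.
  n3: re-runs because n1 2->4; new result -4.
  n5: re-runs because n3 -2->-4; new result 4.

n5 now evaluates to 4.
Run set: n1, n3, n5 (3 run).
Changed values: x1, n1, n3, n5.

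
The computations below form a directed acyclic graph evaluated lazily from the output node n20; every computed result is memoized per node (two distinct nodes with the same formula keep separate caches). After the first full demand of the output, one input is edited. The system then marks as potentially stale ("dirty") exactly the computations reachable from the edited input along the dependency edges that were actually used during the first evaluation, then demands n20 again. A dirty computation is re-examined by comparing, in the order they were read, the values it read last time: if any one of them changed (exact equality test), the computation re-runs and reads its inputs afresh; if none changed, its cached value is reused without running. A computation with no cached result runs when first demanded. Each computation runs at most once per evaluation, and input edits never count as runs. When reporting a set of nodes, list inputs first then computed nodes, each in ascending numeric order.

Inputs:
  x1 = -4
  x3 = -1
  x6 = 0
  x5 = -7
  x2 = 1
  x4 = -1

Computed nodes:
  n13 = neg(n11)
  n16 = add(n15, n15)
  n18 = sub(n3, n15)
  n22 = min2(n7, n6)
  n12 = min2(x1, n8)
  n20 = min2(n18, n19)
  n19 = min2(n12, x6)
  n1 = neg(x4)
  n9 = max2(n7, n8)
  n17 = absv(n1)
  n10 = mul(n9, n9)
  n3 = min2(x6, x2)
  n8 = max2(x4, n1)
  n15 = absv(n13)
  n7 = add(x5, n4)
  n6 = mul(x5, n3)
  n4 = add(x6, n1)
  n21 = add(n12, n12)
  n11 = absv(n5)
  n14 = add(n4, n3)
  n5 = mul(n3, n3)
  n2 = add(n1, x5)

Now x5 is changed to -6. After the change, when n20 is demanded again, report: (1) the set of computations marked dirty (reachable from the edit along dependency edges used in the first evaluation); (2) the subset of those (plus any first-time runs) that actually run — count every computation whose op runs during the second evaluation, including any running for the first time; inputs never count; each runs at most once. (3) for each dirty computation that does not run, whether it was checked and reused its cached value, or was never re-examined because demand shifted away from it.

The edit dirties: none.
0 computations run: none.
No dirty computation escaped a run.
Note the shortcut — x5 feeds only undemanded nodes, so no recomputation happens.

First demand of the output computes:
  n1 = neg(-1) = 1
  n3 = min2(0, 1) = 0
  n5 = mul(0, 0) = 0
  n8 = max2(-1, 1) = 1
  n11 = absv(0) = 0
  n12 = min2(-4, 1) = -4
  n13 = neg(0) = 0
  n15 = absv(0) = 0
  n18 = sub(0, 0) = 0
  n19 = min2(-4, 0) = -4
  n20 = min2(0, -4) = -4

After the edit, cleaning proceeds:
  x5 only reaches undemanded nodes; the second demand re-runs nothing.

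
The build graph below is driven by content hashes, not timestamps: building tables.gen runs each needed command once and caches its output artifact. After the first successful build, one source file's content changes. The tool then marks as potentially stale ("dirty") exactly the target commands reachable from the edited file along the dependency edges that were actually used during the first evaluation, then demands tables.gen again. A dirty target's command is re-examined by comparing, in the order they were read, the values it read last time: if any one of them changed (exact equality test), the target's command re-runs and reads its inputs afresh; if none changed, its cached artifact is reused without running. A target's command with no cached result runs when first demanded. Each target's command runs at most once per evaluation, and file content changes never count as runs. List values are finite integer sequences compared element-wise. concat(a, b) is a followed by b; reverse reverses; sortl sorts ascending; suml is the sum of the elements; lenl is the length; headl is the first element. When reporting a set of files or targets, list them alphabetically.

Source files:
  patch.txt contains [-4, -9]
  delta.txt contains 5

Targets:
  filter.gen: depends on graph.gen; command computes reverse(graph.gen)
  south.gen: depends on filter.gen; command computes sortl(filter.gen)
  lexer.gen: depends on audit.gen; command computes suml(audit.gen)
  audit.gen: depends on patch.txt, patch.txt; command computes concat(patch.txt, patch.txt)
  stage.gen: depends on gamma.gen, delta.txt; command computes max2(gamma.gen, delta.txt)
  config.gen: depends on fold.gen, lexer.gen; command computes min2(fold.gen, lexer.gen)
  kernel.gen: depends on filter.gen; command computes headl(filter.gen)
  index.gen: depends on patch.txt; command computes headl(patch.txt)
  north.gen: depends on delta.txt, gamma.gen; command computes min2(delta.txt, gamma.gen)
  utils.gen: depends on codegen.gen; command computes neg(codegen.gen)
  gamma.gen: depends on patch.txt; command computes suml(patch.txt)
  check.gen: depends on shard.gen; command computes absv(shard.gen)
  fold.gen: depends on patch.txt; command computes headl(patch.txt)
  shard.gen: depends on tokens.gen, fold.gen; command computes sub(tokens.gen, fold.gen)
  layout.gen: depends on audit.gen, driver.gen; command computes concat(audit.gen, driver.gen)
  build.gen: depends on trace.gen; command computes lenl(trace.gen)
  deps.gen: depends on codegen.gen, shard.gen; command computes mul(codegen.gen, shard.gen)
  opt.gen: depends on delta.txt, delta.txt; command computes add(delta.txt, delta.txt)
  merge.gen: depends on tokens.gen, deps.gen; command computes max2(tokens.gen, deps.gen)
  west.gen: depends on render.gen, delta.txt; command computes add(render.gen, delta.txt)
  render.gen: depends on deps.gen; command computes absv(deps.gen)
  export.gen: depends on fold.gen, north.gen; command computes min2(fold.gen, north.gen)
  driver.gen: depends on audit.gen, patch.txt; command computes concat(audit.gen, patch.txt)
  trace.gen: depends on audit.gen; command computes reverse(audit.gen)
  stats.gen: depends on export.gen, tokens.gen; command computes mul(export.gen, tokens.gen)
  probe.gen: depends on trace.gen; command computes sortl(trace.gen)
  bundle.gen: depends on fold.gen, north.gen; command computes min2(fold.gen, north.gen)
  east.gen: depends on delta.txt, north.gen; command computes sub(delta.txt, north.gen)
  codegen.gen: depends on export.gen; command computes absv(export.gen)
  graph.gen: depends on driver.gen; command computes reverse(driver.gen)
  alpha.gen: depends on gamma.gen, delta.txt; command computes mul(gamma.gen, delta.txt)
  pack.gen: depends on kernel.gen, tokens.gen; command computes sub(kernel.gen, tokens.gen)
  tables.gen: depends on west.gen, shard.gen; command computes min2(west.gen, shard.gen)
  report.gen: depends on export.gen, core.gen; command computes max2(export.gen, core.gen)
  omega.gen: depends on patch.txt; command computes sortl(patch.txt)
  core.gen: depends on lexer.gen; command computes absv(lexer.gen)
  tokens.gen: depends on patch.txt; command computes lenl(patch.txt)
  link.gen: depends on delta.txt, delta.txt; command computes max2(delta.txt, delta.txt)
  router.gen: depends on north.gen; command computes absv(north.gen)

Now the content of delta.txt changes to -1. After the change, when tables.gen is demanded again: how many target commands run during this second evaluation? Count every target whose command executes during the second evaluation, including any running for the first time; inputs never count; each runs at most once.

Run set: north.gen, tables.gen, west.gen (3 run).
The important point: at export.gen every value read last time is unchanged, so the dirty flag clears without a run.

Initial pass — values computed on the first demand:
  fold.gen = headl([-4, -9]) = -4
  gamma.gen = suml([-4, -9]) = -13
  north.gen = min2(5, -13) = -13
  export.gen = min2(-4, -13) = -13
  codegen.gen = absv(-13) = 13
  tokens.gen = lenl([-4, -9]) = 2
  shard.gen = sub(2, -4) = 6
  deps.gen = mul(13, 6) = 78
  render.gen = absv(78) = 78
  west.gen = add(78, 5) = 83
  tables.gen = min2(83, 6) = 6

Second demand — change propagation:
  north.gen: re-runs because delta.txt 5->-1; new result -13 (unchanged).
  export.gen: re-examined; everything it read last time is the same (fold.gen unchanged, north.gen unchanged) — cache -13 kept, no run.
  codegen.gen: re-examined; everything it read last time is the same (export.gen unchanged) — cache 13 kept, no run.
  deps.gen: re-examined; everything it read last time is the same (codegen.gen unchanged, shard.gen unchanged) — cache 78 kept, no run.
  render.gen: re-examined; everything it read last time is the same (deps.gen unchanged) — cache 78 kept, no run.
  west.gen: re-runs because delta.txt 5->-1; new result 77.
  tables.gen: re-runs because west.gen 83->77; new result 6 (unchanged).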